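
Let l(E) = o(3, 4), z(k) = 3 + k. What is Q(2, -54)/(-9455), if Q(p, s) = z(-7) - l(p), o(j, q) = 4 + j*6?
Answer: 26/9455 ≈ 0.0027499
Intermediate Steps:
o(j, q) = 4 + 6*j
l(E) = 22 (l(E) = 4 + 6*3 = 4 + 18 = 22)
Q(p, s) = -26 (Q(p, s) = (3 - 7) - 1*22 = -4 - 22 = -26)
Q(2, -54)/(-9455) = -26/(-9455) = -26*(-1/9455) = 26/9455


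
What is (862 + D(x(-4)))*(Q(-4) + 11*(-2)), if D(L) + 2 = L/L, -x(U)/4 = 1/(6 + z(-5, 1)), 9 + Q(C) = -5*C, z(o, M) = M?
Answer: -9471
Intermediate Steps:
Q(C) = -9 - 5*C
x(U) = -4/7 (x(U) = -4/(6 + 1) = -4/7)
D(L) = -1 (D(L) = -2 + L/L = -2 + 1 = -1)
(862 + D(x(-4)))*(Q(-4) + 11*(-2)) = (862 - 1)*((-9 - 5*(-4)) + 11*(-2)) = 861*((-9 + 20) - 22) = 861*(11 - 22) = 861*(-11) = -9471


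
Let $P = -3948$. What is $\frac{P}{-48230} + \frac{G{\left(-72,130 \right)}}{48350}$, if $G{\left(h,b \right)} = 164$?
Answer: $\frac{1419968}{16656575} \approx 0.08525$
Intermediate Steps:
$\frac{P}{-48230} + \frac{G{\left(-72,130 \right)}}{48350} = - \frac{3948}{-48230} + \frac{164}{48350} = \left(-3948\right) \left(- \frac{1}{48230}\right) + 164 \cdot \frac{1}{48350} = \frac{282}{3445} + \frac{82}{24175} = \frac{1419968}{16656575}$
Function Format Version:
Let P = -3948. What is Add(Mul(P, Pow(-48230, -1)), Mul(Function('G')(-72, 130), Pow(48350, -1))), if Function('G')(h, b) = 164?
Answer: Rational(1419968, 16656575) ≈ 0.085250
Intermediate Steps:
Add(Mul(P, Pow(-48230, -1)), Mul(Function('G')(-72, 130), Pow(48350, -1))) = Add(Mul(-3948, Pow(-48230, -1)), Mul(164, Pow(48350, -1))) = Add(Mul(-3948, Rational(-1, 48230)), Mul(164, Rational(1, 48350))) = Add(Rational(282, 3445), Rational(82, 24175)) = Rational(1419968, 16656575)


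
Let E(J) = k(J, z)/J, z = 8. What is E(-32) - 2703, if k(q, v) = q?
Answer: -2702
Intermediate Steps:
E(J) = 1 (E(J) = J/J = 1)
E(-32) - 2703 = 1 - 2703 = -2702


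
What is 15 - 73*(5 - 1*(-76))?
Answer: -5898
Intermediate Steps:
15 - 73*(5 - 1*(-76)) = 15 - 73*(5 + 76) = 15 - 73*81 = 15 - 5913 = -5898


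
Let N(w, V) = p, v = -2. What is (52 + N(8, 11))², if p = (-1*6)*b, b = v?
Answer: 4096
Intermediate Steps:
b = -2
p = 12 (p = -1*6*(-2) = -6*(-2) = 12)
N(w, V) = 12
(52 + N(8, 11))² = (52 + 12)² = 64² = 4096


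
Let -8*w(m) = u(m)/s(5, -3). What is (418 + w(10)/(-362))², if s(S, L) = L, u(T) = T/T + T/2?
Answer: 366343299169/2096704 ≈ 1.7472e+5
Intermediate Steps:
u(T) = 1 + T/2 (u(T) = 1 + T*(½) = 1 + T/2)
w(m) = 1/24 + m/48 (w(m) = -(1 + m/2)/(8*(-3)) = -(1 + m/2)*(-1)/(8*3) = -(-⅓ - m/6)/8 = 1/24 + m/48)
(418 + w(10)/(-362))² = (418 + (1/24 + (1/48)*10)/(-362))² = (418 + (1/24 + 5/24)*(-1/362))² = (418 + (¼)*(-1/362))² = (418 - 1/1448)² = (605263/1448)² = 366343299169/2096704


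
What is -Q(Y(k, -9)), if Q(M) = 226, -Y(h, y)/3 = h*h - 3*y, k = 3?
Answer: -226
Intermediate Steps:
Y(h, y) = -3*h² + 9*y (Y(h, y) = -3*(h*h - 3*y) = -3*(h² - 3*y) = -3*h² + 9*y)
-Q(Y(k, -9)) = -1*226 = -226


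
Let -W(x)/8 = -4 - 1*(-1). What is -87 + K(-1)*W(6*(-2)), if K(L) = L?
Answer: -111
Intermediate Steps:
W(x) = 24 (W(x) = -8*(-4 - 1*(-1)) = -8*(-4 + 1) = -8*(-3) = 24)
-87 + K(-1)*W(6*(-2)) = -87 - 1*24 = -87 - 24 = -111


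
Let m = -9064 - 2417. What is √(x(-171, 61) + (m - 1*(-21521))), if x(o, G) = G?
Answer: √10101 ≈ 100.50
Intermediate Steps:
m = -11481
√(x(-171, 61) + (m - 1*(-21521))) = √(61 + (-11481 - 1*(-21521))) = √(61 + (-11481 + 21521)) = √(61 + 10040) = √10101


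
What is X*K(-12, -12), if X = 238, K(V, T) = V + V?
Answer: -5712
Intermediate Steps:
K(V, T) = 2*V
X*K(-12, -12) = 238*(2*(-12)) = 238*(-24) = -5712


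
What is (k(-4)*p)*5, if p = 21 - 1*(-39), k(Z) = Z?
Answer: -1200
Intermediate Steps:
p = 60 (p = 21 + 39 = 60)
(k(-4)*p)*5 = -4*60*5 = -240*5 = -1200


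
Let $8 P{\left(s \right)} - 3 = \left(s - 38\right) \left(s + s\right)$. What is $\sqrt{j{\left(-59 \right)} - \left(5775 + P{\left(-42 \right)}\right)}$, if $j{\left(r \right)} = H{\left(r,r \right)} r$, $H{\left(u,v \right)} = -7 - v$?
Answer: $\frac{i \sqrt{154934}}{4} \approx 98.404 i$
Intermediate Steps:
$P{\left(s \right)} = \frac{3}{8} + \frac{s \left(-38 + s\right)}{4}$ ($P{\left(s \right)} = \frac{3}{8} + \frac{\left(s - 38\right) \left(s + s\right)}{8} = \frac{3}{8} + \frac{\left(-38 + s\right) 2 s}{8} = \frac{3}{8} + \frac{2 s \left(-38 + s\right)}{8} = \frac{3}{8} + \frac{s \left(-38 + s\right)}{4}$)
$j{\left(r \right)} = r \left(-7 - r\right)$ ($j{\left(r \right)} = \left(-7 - r\right) r = r \left(-7 - r\right)$)
$\sqrt{j{\left(-59 \right)} - \left(5775 + P{\left(-42 \right)}\right)} = \sqrt{\left(-1\right) \left(-59\right) \left(7 - 59\right) - \left(\frac{46203}{8} + 399 + 441\right)} = \sqrt{\left(-1\right) \left(-59\right) \left(-52\right) - \left(\frac{49395}{8} + 441\right)} = \sqrt{-3068 - \frac{52923}{8}} = \sqrt{- \frac{77467}{8}} = \frac{i \sqrt{154934}}{4}$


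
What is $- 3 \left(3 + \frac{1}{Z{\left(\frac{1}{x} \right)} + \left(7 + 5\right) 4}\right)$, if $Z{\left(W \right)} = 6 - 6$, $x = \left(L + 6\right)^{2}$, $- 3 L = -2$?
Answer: $- \frac{145}{16} \approx -9.0625$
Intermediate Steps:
$L = \frac{2}{3}$ ($L = \left(- \frac{1}{3}\right) \left(-2\right) = \frac{2}{3} \approx 0.66667$)
$x = \frac{400}{9}$ ($x = \left(\frac{2}{3} + 6\right)^{2} = \left(\frac{20}{3}\right)^{2} = \frac{400}{9} \approx 44.444$)
$Z{\left(W \right)} = 0$ ($Z{\left(W \right)} = 6 - 6 = 0$)
$- 3 \left(3 + \frac{1}{Z{\left(\frac{1}{x} \right)} + \left(7 + 5\right) 4}\right) = - 3 \left(3 + \frac{1}{0 + \left(7 + 5\right) 4}\right) = - 3 \left(3 + \frac{1}{0 + 12 \cdot 4}\right) = - 3 \left(3 + \frac{1}{0 + 48}\right) = - 3 \left(3 + \frac{1}{48}\right) = \left(-3\right) \frac{145}{48} = - \frac{145}{16}$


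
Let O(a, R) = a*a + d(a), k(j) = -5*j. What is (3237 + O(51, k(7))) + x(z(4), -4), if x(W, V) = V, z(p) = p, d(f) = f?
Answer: 5885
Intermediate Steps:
O(a, R) = a + a² (O(a, R) = a*a + a = a² + a = a + a²)
(3237 + O(51, k(7))) + x(z(4), -4) = (3237 + 51*(1 + 51)) - 4 = (3237 + 51*52) - 4 = (3237 + 2652) - 4 = 5889 - 4 = 5885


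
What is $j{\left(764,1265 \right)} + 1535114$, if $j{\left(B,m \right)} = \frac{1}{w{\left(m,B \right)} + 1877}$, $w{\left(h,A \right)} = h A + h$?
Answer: $\frac{1488449604629}{969602} \approx 1.5351 \cdot 10^{6}$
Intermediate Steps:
$w{\left(h,A \right)} = h + A h$ ($w{\left(h,A \right)} = A h + h = h + A h$)
$j{\left(B,m \right)} = \frac{1}{1877 + m \left(1 + B\right)}$ ($j{\left(B,m \right)} = \frac{1}{m \left(1 + B\right) + 1877} = \frac{1}{1877 + m \left(1 + B\right)}$)
$j{\left(764,1265 \right)} + 1535114 = \frac{1}{1877 + 1265 \left(1 + 764\right)} + 1535114 = \frac{1}{1877 + 1265 \cdot 765} + 1535114 = \frac{1}{1877 + 967725} + 1535114 = \frac{1}{969602} + 1535114 = \frac{1488449604629}{969602}$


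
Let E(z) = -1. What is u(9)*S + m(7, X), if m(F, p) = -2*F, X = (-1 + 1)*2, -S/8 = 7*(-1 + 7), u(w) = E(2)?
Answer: 322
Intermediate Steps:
u(w) = -1
S = -336 (S = -56*(-1 + 7) = -56*6 = -8*42 = -336)
X = 0 (X = 0*2 = 0)
u(9)*S + m(7, X) = -1*(-336) - 2*7 = 336 - 14 = 322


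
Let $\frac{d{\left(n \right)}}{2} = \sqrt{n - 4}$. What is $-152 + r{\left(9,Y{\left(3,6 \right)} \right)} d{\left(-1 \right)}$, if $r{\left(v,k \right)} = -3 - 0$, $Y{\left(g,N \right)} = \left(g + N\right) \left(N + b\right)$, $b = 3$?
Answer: $-152 - 6 i \sqrt{5} \approx -152.0 - 13.416 i$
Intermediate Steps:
$d{\left(n \right)} = 2 \sqrt{-4 + n}$ ($d{\left(n \right)} = 2 \sqrt{n - 4} = 2 \sqrt{-4 + n}$)
$Y{\left(g,N \right)} = \left(3 + N\right) \left(N + g\right)$ ($Y{\left(g,N \right)} = \left(g + N\right) \left(N + 3\right) = \left(N + g\right) \left(3 + N\right) = \left(3 + N\right) \left(N + g\right)$)
$r{\left(v,k \right)} = -3$ ($r{\left(v,k \right)} = -3 + 0 = -3$)
$-152 + r{\left(9,Y{\left(3,6 \right)} \right)} d{\left(-1 \right)} = -152 - 3 \cdot 2 \sqrt{-4 - 1} = -152 - 3 \cdot 2 \sqrt{-5} = -152 - 3 \cdot 2 i \sqrt{5} = -152 - 6 i \sqrt{5}$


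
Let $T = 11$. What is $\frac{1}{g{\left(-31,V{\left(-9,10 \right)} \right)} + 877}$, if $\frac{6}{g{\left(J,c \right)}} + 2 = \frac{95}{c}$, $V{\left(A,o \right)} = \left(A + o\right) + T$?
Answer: $\frac{71}{62339} \approx 0.0011389$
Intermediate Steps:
$V{\left(A,o \right)} = 11 + A + o$ ($V{\left(A,o \right)} = \left(A + o\right) + 11 = 11 + A + o$)
$g{\left(J,c \right)} = \frac{6}{-2 + \frac{95}{c}}$
$\frac{1}{g{\left(-31,V{\left(-9,10 \right)} \right)} + 877} = \frac{1}{- \frac{6 \left(11 - 9 + 10\right)}{-95 + 2 \left(11 - 9 + 10\right)} + 877} = \frac{1}{\left(-6\right) 12 \frac{1}{-95 + 2 \cdot 12} + 877} = \frac{1}{\left(-6\right) 12 \frac{1}{-95 + 24} + 877} = \frac{1}{\left(-6\right) 12 \frac{1}{-71} + 877} = \frac{1}{\left(-6\right) 12 \left(- \frac{1}{71}\right) + 877} = \frac{1}{\frac{72}{71} + 877} = \frac{1}{\frac{62339}{71}} = \frac{71}{62339}$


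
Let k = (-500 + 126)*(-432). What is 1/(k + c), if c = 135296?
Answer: 1/296864 ≈ 3.3685e-6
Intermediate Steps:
k = 161568 (k = -374*(-432) = 161568)
1/(k + c) = 1/(161568 + 135296) = 1/296864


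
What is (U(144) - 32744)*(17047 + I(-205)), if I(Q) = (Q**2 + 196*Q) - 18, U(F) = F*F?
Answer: -226638992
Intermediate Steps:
U(F) = F**2
I(Q) = -18 + Q**2 + 196*Q
(U(144) - 32744)*(17047 + I(-205)) = (144**2 - 32744)*(17047 + (-18 + (-205)**2 + 196*(-205))) = (20736 - 32744)*(17047 + (-18 + 42025 - 40180)) = -12008*(17047 + 1827) = -12008*18874 = -226638992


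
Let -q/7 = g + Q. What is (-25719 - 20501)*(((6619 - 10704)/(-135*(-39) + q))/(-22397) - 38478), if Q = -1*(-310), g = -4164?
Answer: 67594930165473140/38007709 ≈ 1.7785e+9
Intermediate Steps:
Q = 310
q = 26978 (q = -7*(-4164 + 310) = -7*(-3854) = 26978)
(-25719 - 20501)*(((6619 - 10704)/(-135*(-39) + q))/(-22397) - 38478) = (-25719 - 20501)*(((6619 - 10704)/(-135*(-39) + 26978))/(-22397) - 38478) = -46220*(-4085/(5265 + 26978)*(-1/22397) - 38478) = -46220*(-4085/32243*(-1/22397) - 38478) = -46220*(-4085*1/32243*(-1/22397) - 38478) = -46220*(-215/1697*(-1/22397) - 38478) = -46220*(215/38007709 - 38478) = -46220*(-1462460626687/38007709) = 67594930165473140/38007709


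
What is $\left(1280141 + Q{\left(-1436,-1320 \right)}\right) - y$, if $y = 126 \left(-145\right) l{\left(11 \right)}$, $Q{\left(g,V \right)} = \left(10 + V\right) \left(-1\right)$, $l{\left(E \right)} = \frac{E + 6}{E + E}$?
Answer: $\frac{14251256}{11} \approx 1.2956 \cdot 10^{6}$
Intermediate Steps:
$l{\left(E \right)} = \frac{6 + E}{2 E}$
$Q{\left(g,V \right)} = -10 - V$
$y = - \frac{155295}{11}$ ($y = 126 \left(-145\right) \frac{6 + 11}{2 \cdot 11} = - 18270 \cdot \frac{1}{2} \cdot \frac{1}{11} \cdot 17 = \left(-18270\right) \frac{17}{22} = - \frac{155295}{11} \approx -14118.0$)
$\left(1280141 + Q{\left(-1436,-1320 \right)}\right) - y = \left(1280141 - -1310\right) - - \frac{155295}{11} = \left(1280141 + \left(-10 + 1320\right)\right) + \frac{155295}{11} = \left(1280141 + 1310\right) + \frac{155295}{11} = 1281451 + \frac{155295}{11} = \frac{14251256}{11}$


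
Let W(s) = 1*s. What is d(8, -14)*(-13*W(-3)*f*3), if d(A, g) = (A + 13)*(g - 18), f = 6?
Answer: -471744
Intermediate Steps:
W(s) = s
d(A, g) = (-18 + g)*(13 + A) (d(A, g) = (13 + A)*(-18 + g) = (-18 + g)*(13 + A))
d(8, -14)*(-13*W(-3)*f*3) = (-234 - 18*8 + 13*(-14) + 8*(-14))*(-13*(-3*6)*3) = (-234 - 144 - 182 - 112)*(-(-234)*3) = -(-8736)*(-54) = -672*702 = -471744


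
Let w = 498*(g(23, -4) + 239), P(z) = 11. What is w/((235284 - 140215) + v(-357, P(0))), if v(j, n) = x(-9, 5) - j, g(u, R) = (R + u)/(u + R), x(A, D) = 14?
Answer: 1494/1193 ≈ 1.2523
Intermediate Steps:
g(u, R) = 1 (g(u, R) = (R + u)/(R + u) = 1)
v(j, n) = 14 - j
w = 119520 (w = 498*(1 + 239) = 498*240 = 119520)
w/((235284 - 140215) + v(-357, P(0))) = 119520/((235284 - 140215) + (14 - 1*(-357))) = 119520/(95069 + (14 + 357)) = 119520/(95069 + 371) = 119520/95440 = 119520*(1/95440) = 1494/1193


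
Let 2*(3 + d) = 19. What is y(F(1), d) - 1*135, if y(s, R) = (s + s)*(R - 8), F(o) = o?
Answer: -138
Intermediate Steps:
d = 13/2 (d = -3 + (½)*19 = -3 + 19/2 = 13/2 ≈ 6.5000)
y(s, R) = 2*s*(-8 + R) (y(s, R) = (2*s)*(-8 + R) = 2*s*(-8 + R))
y(F(1), d) - 1*135 = 2*1*(-8 + 13/2) - 1*135 = 2*1*(-3/2) - 135 = -3 - 135 = -138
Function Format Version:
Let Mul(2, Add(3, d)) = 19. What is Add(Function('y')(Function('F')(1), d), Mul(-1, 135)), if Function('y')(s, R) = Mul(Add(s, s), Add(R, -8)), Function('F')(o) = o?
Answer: -138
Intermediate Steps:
d = Rational(13, 2) (d = Add(-3, Mul(Rational(1, 2), 19)) = Add(-3, Rational(19, 2)) = Rational(13, 2) ≈ 6.5000)
Function('y')(s, R) = Mul(2, s, Add(-8, R)) (Function('y')(s, R) = Mul(Mul(2, s), Add(-8, R)) = Mul(2, s, Add(-8, R)))
Add(Function('y')(Function('F')(1), d), Mul(-1, 135)) = Add(Mul(2, 1, Add(-8, Rational(13, 2))), Mul(-1, 135)) = Add(Mul(2, 1, Rational(-3, 2)), -135) = Add(-3, -135) = -138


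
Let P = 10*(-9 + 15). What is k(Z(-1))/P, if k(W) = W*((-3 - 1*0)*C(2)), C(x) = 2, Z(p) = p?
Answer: ⅒ ≈ 0.10000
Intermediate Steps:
k(W) = -6*W (k(W) = W*((-3 - 1*0)*2) = W*((-3 + 0)*2) = W*(-3*2) = W*(-6) = -6*W)
P = 60 (P = 10*6 = 60)
k(Z(-1))/P = -6*(-1)/60 = 6*(1/60) = ⅒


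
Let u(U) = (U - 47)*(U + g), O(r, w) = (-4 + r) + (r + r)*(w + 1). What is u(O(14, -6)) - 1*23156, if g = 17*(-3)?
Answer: 8881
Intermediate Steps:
g = -51
O(r, w) = -4 + r + 2*r*(1 + w) (O(r, w) = (-4 + r) + (2*r)*(1 + w) = (-4 + r) + 2*r*(1 + w) = -4 + r + 2*r*(1 + w))
u(U) = (-51 + U)*(-47 + U) (u(U) = (U - 47)*(U - 51) = (-47 + U)*(-51 + U) = (-51 + U)*(-47 + U))
u(O(14, -6)) - 1*23156 = (2397 + (-4 + 3*14 + 2*14*(-6))**2 - 98*(-4 + 3*14 + 2*14*(-6))) - 1*23156 = (2397 + (-4 + 42 - 168)**2 - 98*(-4 + 42 - 168)) - 23156 = (2397 + (-130)**2 - 98*(-130)) - 23156 = (2397 + 16900 + 12740) - 23156 = 32037 - 23156 = 8881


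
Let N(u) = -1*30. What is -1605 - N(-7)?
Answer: -1575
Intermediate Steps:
N(u) = -30
-1605 - N(-7) = -1605 - 1*(-30) = -1605 + 30 = -1575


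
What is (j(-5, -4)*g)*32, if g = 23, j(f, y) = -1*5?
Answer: -3680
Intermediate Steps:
j(f, y) = -5
(j(-5, -4)*g)*32 = -5*23*32 = -115*32 = -3680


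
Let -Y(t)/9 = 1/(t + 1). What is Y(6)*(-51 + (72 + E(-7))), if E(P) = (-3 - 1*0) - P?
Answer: -225/7 ≈ -32.143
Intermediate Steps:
E(P) = -3 - P (E(P) = (-3 + 0) - P = -3 - P)
Y(t) = -9/(1 + t) (Y(t) = -9/(t + 1) = -9/(1 + t))
Y(6)*(-51 + (72 + E(-7))) = (-9/(1 + 6))*(-51 + (72 + (-3 - 1*(-7)))) = (-9/7)*(-51 + (72 + (-3 + 7))) = (-9*⅐)*(-51 + (72 + 4)) = -9*(-51 + 76)/7 = -9/7*25 = -225/7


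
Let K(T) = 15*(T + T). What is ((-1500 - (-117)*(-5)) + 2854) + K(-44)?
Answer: -551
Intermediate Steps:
K(T) = 30*T (K(T) = 15*(2*T) = 30*T)
((-1500 - (-117)*(-5)) + 2854) + K(-44) = ((-1500 - (-117)*(-5)) + 2854) + 30*(-44) = ((-1500 - 1*585) + 2854) - 1320 = ((-1500 - 585) + 2854) - 1320 = (-2085 + 2854) - 1320 = 769 - 1320 = -551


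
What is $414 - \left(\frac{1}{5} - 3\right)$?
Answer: $\frac{2084}{5} \approx 416.8$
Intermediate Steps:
$414 - \left(\frac{1}{5} - 3\right) = 414 - - \frac{14}{5} = 414 + \frac{14}{5} = \frac{2084}{5}$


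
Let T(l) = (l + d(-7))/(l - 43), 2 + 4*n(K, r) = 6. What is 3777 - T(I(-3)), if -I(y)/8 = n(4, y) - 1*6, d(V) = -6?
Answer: 11365/3 ≈ 3788.3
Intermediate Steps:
n(K, r) = 1 (n(K, r) = -½ + (¼)*6 = -½ + 3/2 = 1)
I(y) = 40 (I(y) = -8*(1 - 1*6) = -8*(1 - 6) = -8*(-5) = 40)
T(l) = (-6 + l)/(-43 + l) (T(l) = (l - 6)/(l - 43) = (-6 + l)/(-43 + l))
3777 - T(I(-3)) = 3777 - (-6 + 40)/(-43 + 40) = 3777 - 34/(-3) = 3777 - (-1)*34/3 = 3777 - 1*(-34/3) = 3777 + 34/3 = 11365/3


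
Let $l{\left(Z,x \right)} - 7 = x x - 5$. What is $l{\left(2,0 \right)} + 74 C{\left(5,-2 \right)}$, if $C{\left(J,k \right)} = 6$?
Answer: $446$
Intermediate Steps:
$l{\left(Z,x \right)} = 2 + x^{2}$ ($l{\left(Z,x \right)} = 7 + \left(x x - 5\right) = 7 + \left(x^{2} - 5\right) = 7 + \left(-5 + x^{2}\right) = 2 + x^{2}$)
$l{\left(2,0 \right)} + 74 C{\left(5,-2 \right)} = \left(2 + 0^{2}\right) + 74 \cdot 6 = \left(2 + 0\right) + 444 = 2 + 444 = 446$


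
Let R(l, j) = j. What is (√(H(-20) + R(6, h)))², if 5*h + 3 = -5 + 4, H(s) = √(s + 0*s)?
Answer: -⅘ + 2*I*√5 ≈ -0.8 + 4.4721*I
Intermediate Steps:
H(s) = √s (H(s) = √(s + 0) = √s)
h = -⅘ (h = -⅗ + (-5 + 4)/5 = -⅗ + (⅕)*(-1) = -⅗ - ⅕ = -⅘ ≈ -0.80000)
(√(H(-20) + R(6, h)))² = (√(√(-20) - ⅘))² = (√(2*I*√5 - ⅘))² = (√(-⅘ + 2*I*√5))² = -⅘ + 2*I*√5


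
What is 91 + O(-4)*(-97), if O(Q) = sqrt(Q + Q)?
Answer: 91 - 194*I*sqrt(2) ≈ 91.0 - 274.36*I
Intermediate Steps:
O(Q) = sqrt(2)*sqrt(Q) (O(Q) = sqrt(2*Q) = sqrt(2)*sqrt(Q))
91 + O(-4)*(-97) = 91 + (sqrt(2)*sqrt(-4))*(-97) = 91 + (sqrt(2)*(2*I))*(-97) = 91 + (2*I*sqrt(2))*(-97) = 91 - 194*I*sqrt(2)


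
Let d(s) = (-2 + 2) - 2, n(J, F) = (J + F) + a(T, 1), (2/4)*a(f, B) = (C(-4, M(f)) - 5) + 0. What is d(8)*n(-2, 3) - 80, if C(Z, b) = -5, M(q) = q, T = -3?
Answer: -42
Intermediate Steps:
a(f, B) = -20 (a(f, B) = 2*((-5 - 5) + 0) = 2*(-10 + 0) = 2*(-10) = -20)
n(J, F) = -20 + F + J (n(J, F) = (J + F) - 20 = (F + J) - 20 = -20 + F + J)
d(s) = -2 (d(s) = 0 - 2 = -2)
d(8)*n(-2, 3) - 80 = -2*(-20 + 3 - 2) - 80 = -2*(-19) - 80 = 38 - 80 = -42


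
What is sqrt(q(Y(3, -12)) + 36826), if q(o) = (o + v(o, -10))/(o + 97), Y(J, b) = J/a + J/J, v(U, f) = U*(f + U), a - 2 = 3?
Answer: sqrt(223762332210)/2465 ≈ 191.90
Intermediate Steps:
a = 5 (a = 2 + 3 = 5)
v(U, f) = U*(U + f)
Y(J, b) = 1 + J/5 (Y(J, b) = J/5 + J/J = J*(1/5) + 1 = J/5 + 1 = 1 + J/5)
q(o) = (o + o*(-10 + o))/(97 + o) (q(o) = (o + o*(o - 10))/(o + 97) = (o + o*(-10 + o))/(97 + o))
sqrt(q(Y(3, -12)) + 36826) = sqrt((1 + (1/5)*3)*(-9 + (1 + (1/5)*3))/(97 + (1 + (1/5)*3)) + 36826) = sqrt((1 + 3/5)*(-9 + (1 + 3/5))/(97 + (1 + 3/5)) + 36826) = sqrt(8*(-9 + 8/5)/(5*(97 + 8/5)) + 36826) = sqrt((8/5)*(-37/5)/(493/5) + 36826) = sqrt((8/5)*(5/493)*(-37/5) + 36826) = sqrt(-296/2465 + 36826) = sqrt(90775794/2465) = sqrt(223762332210)/2465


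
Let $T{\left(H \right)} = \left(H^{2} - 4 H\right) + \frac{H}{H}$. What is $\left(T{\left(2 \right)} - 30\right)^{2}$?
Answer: $1089$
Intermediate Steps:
$T{\left(H \right)} = 1 + H^{2} - 4 H$ ($T{\left(H \right)} = \left(H^{2} - 4 H\right) + 1 = 1 + H^{2} - 4 H$)
$\left(T{\left(2 \right)} - 30\right)^{2} = \left(\left(1 + 2^{2} - 8\right) - 30\right)^{2} = \left(\left(1 + 4 - 8\right) - 30\right)^{2} = \left(-3 - 30\right)^{2} = \left(-33\right)^{2} = 1089$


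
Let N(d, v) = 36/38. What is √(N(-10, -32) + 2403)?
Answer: 15*√3857/19 ≈ 49.030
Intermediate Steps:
N(d, v) = 18/19 (N(d, v) = 36*(1/38) = 18/19)
√(N(-10, -32) + 2403) = √(18/19 + 2403) = √(45675/19) = 15*√3857/19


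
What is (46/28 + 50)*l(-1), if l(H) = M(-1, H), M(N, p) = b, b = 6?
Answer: 2169/7 ≈ 309.86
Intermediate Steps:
M(N, p) = 6
l(H) = 6
(46/28 + 50)*l(-1) = (46/28 + 50)*6 = (46*(1/28) + 50)*6 = (23/14 + 50)*6 = (723/14)*6 = 2169/7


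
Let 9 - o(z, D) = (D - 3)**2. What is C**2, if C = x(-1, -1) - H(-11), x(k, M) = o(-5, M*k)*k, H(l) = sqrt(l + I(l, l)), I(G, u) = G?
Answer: (5 + I*sqrt(22))**2 ≈ 3.0 + 46.904*I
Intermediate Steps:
o(z, D) = 9 - (-3 + D)**2 (o(z, D) = 9 - (D - 3)**2 = 9 - (-3 + D)**2)
H(l) = sqrt(2)*sqrt(l) (H(l) = sqrt(l + l) = sqrt(2*l) = sqrt(2)*sqrt(l))
x(k, M) = M*k**2*(6 - M*k) (x(k, M) = ((M*k)*(6 - M*k))*k = (M*k*(6 - M*k))*k = M*k**2*(6 - M*k))
C = -5 - I*sqrt(22) (C = -1*(-1)**2*(6 - 1*(-1)*(-1)) - sqrt(2)*sqrt(-11) = -1*1*(6 - 1) - sqrt(2)*I*sqrt(11) = -1*1*5 - I*sqrt(22) = -5 - I*sqrt(22) ≈ -5.0 - 4.6904*I)
C**2 = (-5 - I*sqrt(22))**2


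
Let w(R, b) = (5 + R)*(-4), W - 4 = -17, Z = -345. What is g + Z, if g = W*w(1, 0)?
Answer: -33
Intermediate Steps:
W = -13 (W = 4 - 17 = -13)
w(R, b) = -20 - 4*R
g = 312 (g = -13*(-20 - 4*1) = -13*(-20 - 4) = -13*(-24) = 312)
g + Z = 312 - 345 = -33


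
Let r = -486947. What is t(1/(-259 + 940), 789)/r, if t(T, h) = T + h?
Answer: -537310/331610907 ≈ -0.0016203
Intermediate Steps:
t(1/(-259 + 940), 789)/r = (1/(-259 + 940) + 789)/(-486947) = (1/681 + 789)*(-1/486947) = (537310/681)*(-1/486947) = -537310/331610907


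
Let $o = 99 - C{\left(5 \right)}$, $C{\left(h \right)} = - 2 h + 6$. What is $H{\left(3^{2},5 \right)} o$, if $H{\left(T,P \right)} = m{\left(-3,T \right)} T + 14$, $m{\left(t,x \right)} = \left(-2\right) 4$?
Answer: $-5974$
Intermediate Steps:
$m{\left(t,x \right)} = -8$
$C{\left(h \right)} = 6 - 2 h$
$o = 103$ ($o = 99 - \left(6 - 10\right) = 99 - -4 = 99 + 4 = 103$)
$H{\left(T,P \right)} = 14 - 8 T$ ($H{\left(T,P \right)} = - 8 T + 14 = 14 - 8 T$)
$H{\left(3^{2},5 \right)} o = \left(14 - 8 \cdot 3^{2}\right) 103 = \left(14 - 72\right) 103 = \left(-58\right) 103 = -5974$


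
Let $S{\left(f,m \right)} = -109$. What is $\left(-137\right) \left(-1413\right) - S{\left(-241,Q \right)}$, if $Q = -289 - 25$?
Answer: $193690$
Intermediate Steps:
$Q = -314$
$\left(-137\right) \left(-1413\right) - S{\left(-241,Q \right)} = \left(-137\right) \left(-1413\right) - -109 = 193581 + 109 = 193690$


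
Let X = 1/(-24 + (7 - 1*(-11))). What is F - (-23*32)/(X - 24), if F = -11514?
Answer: -1673946/145 ≈ -11544.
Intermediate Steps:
X = -1/6 (X = 1/(-24 + (7 + 11)) = 1/(-24 + 18) = 1/(-6) = -1/6 ≈ -0.16667)
F - (-23*32)/(X - 24) = -11514 - (-23*32)/(-1/6 - 24) = -11514 - (-736)/(-145/6) = -11514 - (-736)*(-6)/145 = -11514 - 1*4416/145 = -11514 - 4416/145 = -1673946/145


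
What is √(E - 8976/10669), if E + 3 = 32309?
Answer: √3677217420722/10669 ≈ 179.74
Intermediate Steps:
E = 32306 (E = -3 + 32309 = 32306)
√(E - 8976/10669) = √(32306 - 8976/10669) = √(344663738/10669) = √3677217420722/10669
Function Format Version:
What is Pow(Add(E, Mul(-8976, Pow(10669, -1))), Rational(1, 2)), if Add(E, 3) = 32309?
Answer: Mul(Rational(1, 10669), Pow(3677217420722, Rational(1, 2))) ≈ 179.74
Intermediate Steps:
E = 32306 (E = Add(-3, 32309) = 32306)
Pow(Add(E, Mul(-8976, Pow(10669, -1))), Rational(1, 2)) = Pow(Add(32306, Mul(-8976, Pow(10669, -1))), Rational(1, 2)) = Pow(Add(32306, Mul(-8976, Rational(1, 10669))), Rational(1, 2)) = Pow(Add(32306, Rational(-8976, 10669)), Rational(1, 2)) = Pow(Rational(344663738, 10669), Rational(1, 2)) = Mul(Rational(1, 10669), Pow(3677217420722, Rational(1, 2)))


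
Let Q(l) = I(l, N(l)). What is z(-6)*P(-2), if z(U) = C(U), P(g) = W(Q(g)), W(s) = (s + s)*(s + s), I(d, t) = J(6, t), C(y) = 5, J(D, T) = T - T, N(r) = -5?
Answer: 0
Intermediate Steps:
J(D, T) = 0
I(d, t) = 0
Q(l) = 0
W(s) = 4*s² (W(s) = (2*s)*(2*s) = 4*s²)
P(g) = 0 (P(g) = 4*0² = 4*0 = 0)
z(U) = 5
z(-6)*P(-2) = 5*0 = 0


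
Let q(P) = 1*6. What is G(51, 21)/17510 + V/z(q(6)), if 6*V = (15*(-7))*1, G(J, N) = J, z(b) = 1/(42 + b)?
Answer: -865197/1030 ≈ -840.00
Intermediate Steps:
q(P) = 6
V = -35/2 (V = ((15*(-7))*1)/6 = (-105*1)/6 = (⅙)*(-105) = -35/2 ≈ -17.500)
G(51, 21)/17510 + V/z(q(6)) = 51/17510 - 35/(2*(1/(42 + 6))) = 51*(1/17510) - 35/(2*(1/48)) = 3/1030 - 35/(2*1/48) = 3/1030 - 35/2*48 = 3/1030 - 840 = -865197/1030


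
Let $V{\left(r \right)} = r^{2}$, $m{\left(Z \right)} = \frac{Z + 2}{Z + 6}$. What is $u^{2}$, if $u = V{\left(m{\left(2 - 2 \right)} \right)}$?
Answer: $\frac{1}{81} \approx 0.012346$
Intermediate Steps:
$m{\left(Z \right)} = \frac{2 + Z}{6 + Z}$
$u = \frac{1}{9}$ ($u = \left(\frac{2 + \left(2 - 2\right)}{6 + \left(2 - 2\right)}\right)^{2} = \left(\frac{2 + 0}{6 + 0}\right)^{2} = \left(\frac{1}{6} \cdot 2\right)^{2} = \left(\frac{1}{3}\right)^{2} = \frac{1}{9} \approx 0.11111$)
$u^{2} = \left(\frac{1}{9}\right)^{2} = \frac{1}{81}$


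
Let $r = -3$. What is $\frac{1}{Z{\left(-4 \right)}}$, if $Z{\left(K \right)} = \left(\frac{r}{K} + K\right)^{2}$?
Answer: $\frac{16}{169} \approx 0.094675$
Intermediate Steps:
$Z{\left(K \right)} = \left(K - \frac{3}{K}\right)^{2}$ ($Z{\left(K \right)} = \left(- \frac{3}{K} + K\right)^{2} = \left(K - \frac{3}{K}\right)^{2}$)
$\frac{1}{Z{\left(-4 \right)}} = \frac{1}{\frac{1}{16} \left(-3 + \left(-4\right)^{2}\right)^{2}} = \frac{1}{\frac{1}{16} \left(-3 + 16\right)^{2}} = \frac{1}{\frac{1}{16} \cdot 13^{2}} = \frac{1}{\frac{1}{16} \cdot 169} = \frac{1}{\frac{169}{16}} = \frac{16}{169}$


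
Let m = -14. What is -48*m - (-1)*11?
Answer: 683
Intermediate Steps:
-48*m - (-1)*11 = -48*(-14) - (-1)*11 = 672 - 1*(-11) = 672 + 11 = 683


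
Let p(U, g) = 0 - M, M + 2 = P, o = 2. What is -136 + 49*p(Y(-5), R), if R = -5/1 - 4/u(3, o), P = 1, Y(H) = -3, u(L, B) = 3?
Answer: -87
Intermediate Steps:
M = -1 (M = -2 + 1 = -1)
R = -19/3 (R = -5/1 - 4/3 = -5*1 - 4*⅓ = -5 - 4/3 = -19/3 ≈ -6.3333)
p(U, g) = 1 (p(U, g) = 0 - 1*(-1) = 0 + 1 = 1)
-136 + 49*p(Y(-5), R) = -136 + 49*1 = -136 + 49 = -87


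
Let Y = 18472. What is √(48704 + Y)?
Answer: 6*√1866 ≈ 259.18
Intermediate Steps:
√(48704 + Y) = √(48704 + 18472) = √67176 = 6*√1866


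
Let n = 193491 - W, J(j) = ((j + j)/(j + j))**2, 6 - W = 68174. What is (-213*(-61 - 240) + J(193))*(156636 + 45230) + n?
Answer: 12942698383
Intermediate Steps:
W = -68168 (W = 6 - 1*68174 = 6 - 68174 = -68168)
J(j) = 1 (J(j) = ((2*j)/((2*j)))**2 = ((2*j)*(1/(2*j)))**2 = 1**2 = 1)
n = 261659 (n = 193491 - 1*(-68168) = 193491 + 68168 = 261659)
(-213*(-61 - 240) + J(193))*(156636 + 45230) + n = (-213*(-61 - 240) + 1)*(156636 + 45230) + 261659 = (-213*(-301) + 1)*201866 + 261659 = (64113 + 1)*201866 + 261659 = 64114*201866 + 261659 = 12942436724 + 261659 = 12942698383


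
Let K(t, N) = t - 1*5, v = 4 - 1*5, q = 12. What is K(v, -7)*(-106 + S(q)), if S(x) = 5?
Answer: 606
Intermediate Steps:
v = -1 (v = 4 - 5 = -1)
K(t, N) = -5 + t (K(t, N) = t - 5 = -5 + t)
K(v, -7)*(-106 + S(q)) = (-5 - 1)*(-106 + 5) = -6*(-101) = 606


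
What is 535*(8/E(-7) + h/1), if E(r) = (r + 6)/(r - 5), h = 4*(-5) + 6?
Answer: 43870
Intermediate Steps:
h = -14 (h = -20 + 6 = -14)
E(r) = (6 + r)/(-5 + r)
535*(8/E(-7) + h/1) = 535*(8/(((6 - 7)/(-5 - 7))) - 14/1) = 535*(8/((-1/(-12))) - 14*1) = 535*(8/((-1/12*(-1))) - 14) = 535*(8/(1/12) - 14) = 535*(8*12 - 14) = 535*(96 - 14) = 535*82 = 43870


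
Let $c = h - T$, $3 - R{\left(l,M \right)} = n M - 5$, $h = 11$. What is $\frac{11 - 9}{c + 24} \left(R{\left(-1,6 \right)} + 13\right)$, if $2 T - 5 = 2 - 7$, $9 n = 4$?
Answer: $\frac{22}{21} \approx 1.0476$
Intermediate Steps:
$n = \frac{4}{9}$ ($n = \frac{1}{9} \cdot 4 = \frac{4}{9} \approx 0.44444$)
$T = 0$ ($T = \frac{5}{2} + \frac{2 - 7}{2} = \frac{5}{2} + \frac{1}{2} \left(-5\right) = \frac{5}{2} - \frac{5}{2} = 0$)
$R{\left(l,M \right)} = 8 - \frac{4 M}{9}$ ($R{\left(l,M \right)} = 3 - \left(\frac{4 M}{9} - 5\right) = 3 - \left(-5 + \frac{4 M}{9}\right) = 8 - \frac{4 M}{9}$)
$c = 11$ ($c = 11 - 0 = 11 + 0 = 11$)
$\frac{11 - 9}{c + 24} \left(R{\left(-1,6 \right)} + 13\right) = \frac{11 - 9}{11 + 24} \left(\left(8 - \frac{8}{3}\right) + 13\right) = \frac{2}{35} \left(\left(8 - \frac{8}{3}\right) + 13\right) = 2 \cdot \frac{1}{35} \left(\frac{16}{3} + 13\right) = \frac{2}{35} \cdot \frac{55}{3} = \frac{22}{21}$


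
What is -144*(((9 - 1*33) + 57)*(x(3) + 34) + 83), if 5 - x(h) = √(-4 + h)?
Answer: -197280 + 4752*I ≈ -1.9728e+5 + 4752.0*I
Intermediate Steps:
x(h) = 5 - √(-4 + h)
-144*(((9 - 1*33) + 57)*(x(3) + 34) + 83) = -144*(((9 - 1*33) + 57)*((5 - √(-4 + 3)) + 34) + 83) = -144*(((9 - 33) + 57)*((5 - √(-1)) + 34) + 83) = -144*((-24 + 57)*((5 - I) + 34) + 83) = -144*(33*(39 - I) + 83) = -144*((1287 - 33*I) + 83) = -144*(1370 - 33*I) = -197280 + 4752*I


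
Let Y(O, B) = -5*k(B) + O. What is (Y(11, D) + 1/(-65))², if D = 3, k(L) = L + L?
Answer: 1527696/4225 ≈ 361.58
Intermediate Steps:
k(L) = 2*L
Y(O, B) = O - 10*B (Y(O, B) = -10*B + O = O - 10*B)
(Y(11, D) + 1/(-65))² = ((11 - 10*3) + 1/(-65))² = ((11 - 30) - 1/65)² = (-19 - 1/65)² = (-1236/65)² = 1527696/4225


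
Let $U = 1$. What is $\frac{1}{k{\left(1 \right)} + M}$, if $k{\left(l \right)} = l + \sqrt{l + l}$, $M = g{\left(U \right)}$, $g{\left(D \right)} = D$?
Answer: $1 - \frac{\sqrt{2}}{2} \approx 0.29289$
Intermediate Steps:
$M = 1$
$k{\left(l \right)} = l + \sqrt{2} \sqrt{l}$ ($k{\left(l \right)} = l + \sqrt{2 l} = l + \sqrt{2} \sqrt{l}$)
$\frac{1}{k{\left(1 \right)} + M} = \frac{1}{\left(1 + \sqrt{2} \sqrt{1}\right) + 1} = \frac{1}{\left(1 + \sqrt{2} \cdot 1\right) + 1} = \frac{1}{\left(1 + \sqrt{2}\right) + 1} = \frac{1}{2 + \sqrt{2}}$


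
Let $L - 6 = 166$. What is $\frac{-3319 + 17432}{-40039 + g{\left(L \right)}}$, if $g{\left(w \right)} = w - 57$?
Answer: $- \frac{14113}{39924} \approx -0.3535$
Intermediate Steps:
$L = 172$ ($L = 6 + 166 = 172$)
$g{\left(w \right)} = -57 + w$ ($g{\left(w \right)} = w - 57 = -57 + w$)
$\frac{-3319 + 17432}{-40039 + g{\left(L \right)}} = \frac{-3319 + 17432}{-40039 + \left(-57 + 172\right)} = \frac{14113}{-40039 + 115} = \frac{14113}{-39924} = 14113 \left(- \frac{1}{39924}\right) = - \frac{14113}{39924}$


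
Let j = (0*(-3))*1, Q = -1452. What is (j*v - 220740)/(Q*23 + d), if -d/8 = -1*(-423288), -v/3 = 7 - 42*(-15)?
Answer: 3679/56995 ≈ 0.064550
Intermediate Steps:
v = -1911 (v = -3*(7 - 42*(-15)) = -3*(7 + 630) = -3*637 = -1911)
j = 0 (j = 0*1 = 0)
d = -3386304 (d = -(-8)*(-423288) = -8*423288 = -3386304)
(j*v - 220740)/(Q*23 + d) = (0*(-1911) - 220740)/(-1452*23 - 3386304) = (0 - 220740)/(-33396 - 3386304) = -220740/(-3419700) = -220740*(-1/3419700) = 3679/56995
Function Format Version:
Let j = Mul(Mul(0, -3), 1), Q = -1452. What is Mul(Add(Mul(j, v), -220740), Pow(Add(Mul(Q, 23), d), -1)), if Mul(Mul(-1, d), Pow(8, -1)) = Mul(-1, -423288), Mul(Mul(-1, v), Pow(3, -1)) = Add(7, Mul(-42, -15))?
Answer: Rational(3679, 56995) ≈ 0.064550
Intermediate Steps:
v = -1911 (v = Mul(-3, Add(7, Mul(-42, -15))) = Mul(-3, Add(7, 630)) = Mul(-3, 637) = -1911)
j = 0 (j = Mul(0, 1) = 0)
d = -3386304 (d = Mul(-8, Mul(-1, -423288)) = Mul(-8, 423288) = -3386304)
Mul(Add(Mul(j, v), -220740), Pow(Add(Mul(Q, 23), d), -1)) = Mul(Add(Mul(0, -1911), -220740), Pow(Add(Mul(-1452, 23), -3386304), -1)) = Mul(Add(0, -220740), Pow(Add(-33396, -3386304), -1)) = Mul(-220740, Pow(-3419700, -1)) = Mul(-220740, Rational(-1, 3419700)) = Rational(3679, 56995)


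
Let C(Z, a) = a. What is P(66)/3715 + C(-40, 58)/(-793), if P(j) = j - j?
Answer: -58/793 ≈ -0.073140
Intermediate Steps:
P(j) = 0
P(66)/3715 + C(-40, 58)/(-793) = 0/3715 + 58/(-793) = 0*(1/3715) + 58*(-1/793) = 0 - 58/793 = -58/793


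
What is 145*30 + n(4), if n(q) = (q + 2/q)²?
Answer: 17481/4 ≈ 4370.3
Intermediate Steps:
145*30 + n(4) = 145*30 + (2 + 4²)²/4² = 4350 + (2 + 16)²/16 = 4350 + (1/16)*18² = 4350 + (1/16)*324 = 4350 + 81/4 = 17481/4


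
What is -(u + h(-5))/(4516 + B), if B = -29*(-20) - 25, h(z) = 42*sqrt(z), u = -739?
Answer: 739/5071 - 42*I*sqrt(5)/5071 ≈ 0.14573 - 0.01852*I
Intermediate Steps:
B = 555 (B = 580 - 25 = 555)
-(u + h(-5))/(4516 + B) = -(-739 + 42*sqrt(-5))/(4516 + 555) = -(-739 + 42*(I*sqrt(5)))/5071 = -(-739 + 42*I*sqrt(5))/5071 = -(-739/5071 + 42*I*sqrt(5)/5071) = 739/5071 - 42*I*sqrt(5)/5071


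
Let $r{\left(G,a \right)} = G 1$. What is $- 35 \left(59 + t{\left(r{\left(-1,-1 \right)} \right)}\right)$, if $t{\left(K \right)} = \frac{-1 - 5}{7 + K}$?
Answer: $-2030$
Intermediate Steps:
$r{\left(G,a \right)} = G$
$t{\left(K \right)} = - \frac{6}{7 + K}$
$- 35 \left(59 + t{\left(r{\left(-1,-1 \right)} \right)}\right) = - 35 \left(59 - \frac{6}{7 - 1}\right) = - 35 \left(59 - \frac{6}{6}\right) = - 35 \left(59 - 1\right) = \left(-35\right) 58 = -2030$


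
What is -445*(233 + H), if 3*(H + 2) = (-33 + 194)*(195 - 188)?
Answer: -809900/3 ≈ -2.6997e+5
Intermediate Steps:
H = 1121/3 (H = -2 + ((-33 + 194)*(195 - 188))/3 = -2 + (161*7)/3 = -2 + (⅓)*1127 = -2 + 1127/3 = 1121/3 ≈ 373.67)
-445*(233 + H) = -445*(233 + 1121/3) = -445*1820/3 = -809900/3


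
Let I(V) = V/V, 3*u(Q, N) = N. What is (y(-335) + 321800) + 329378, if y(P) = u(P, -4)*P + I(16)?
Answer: 1954877/3 ≈ 6.5163e+5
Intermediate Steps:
u(Q, N) = N/3
I(V) = 1
y(P) = 1 - 4*P/3 (y(P) = ((⅓)*(-4))*P + 1 = -4*P/3 + 1 = 1 - 4*P/3)
(y(-335) + 321800) + 329378 = ((1 - 4/3*(-335)) + 321800) + 329378 = ((1 + 1340/3) + 321800) + 329378 = (1343/3 + 321800) + 329378 = 966743/3 + 329378 = 1954877/3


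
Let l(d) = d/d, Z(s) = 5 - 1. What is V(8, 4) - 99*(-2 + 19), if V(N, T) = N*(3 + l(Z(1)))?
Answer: -1651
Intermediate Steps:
Z(s) = 4
l(d) = 1
V(N, T) = 4*N (V(N, T) = N*(3 + 1) = N*4 = 4*N)
V(8, 4) - 99*(-2 + 19) = 4*8 - 99*(-2 + 19) = 32 - 99*17 = 32 - 1683 = -1651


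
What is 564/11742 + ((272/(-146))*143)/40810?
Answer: 10999022/265007155 ≈ 0.041505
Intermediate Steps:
564/11742 + ((272/(-146))*143)/40810 = 564*(1/11742) + ((272*(-1/146))*143)*(1/40810) = 94/1957 - 136/73*143*(1/40810) = 94/1957 - 19448/73*1/40810 = 94/1957 - 884/135415 = 10999022/265007155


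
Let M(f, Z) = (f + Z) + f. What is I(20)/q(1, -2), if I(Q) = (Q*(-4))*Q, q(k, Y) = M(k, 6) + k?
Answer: -1600/9 ≈ -177.78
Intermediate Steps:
M(f, Z) = Z + 2*f (M(f, Z) = (Z + f) + f = Z + 2*f)
q(k, Y) = 6 + 3*k (q(k, Y) = (6 + 2*k) + k = 6 + 3*k)
I(Q) = -4*Q**2 (I(Q) = (-4*Q)*Q = -4*Q**2)
I(20)/q(1, -2) = (-4*20**2)/(6 + 3*1) = (-4*400)/(6 + 3) = -1600/9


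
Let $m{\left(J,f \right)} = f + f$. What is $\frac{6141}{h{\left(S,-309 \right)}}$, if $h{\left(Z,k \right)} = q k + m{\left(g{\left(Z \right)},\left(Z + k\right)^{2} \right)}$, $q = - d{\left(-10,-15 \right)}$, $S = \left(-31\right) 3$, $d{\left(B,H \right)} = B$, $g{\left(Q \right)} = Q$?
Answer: $\frac{2047}{106706} \approx 0.019184$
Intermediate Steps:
$m{\left(J,f \right)} = 2 f$
$S = -93$
$q = 10$ ($q = \left(-1\right) \left(-10\right) = 10$)
$h{\left(Z,k \right)} = 2 \left(Z + k\right)^{2} + 10 k$ ($h{\left(Z,k \right)} = 10 k + 2 \left(Z + k\right)^{2} = 2 \left(Z + k\right)^{2} + 10 k$)
$\frac{6141}{h{\left(S,-309 \right)}} = \frac{6141}{2 \left(-93 - 309\right)^{2} + 10 \left(-309\right)} = \frac{6141}{2 \left(-402\right)^{2} - 3090} = \frac{6141}{2 \cdot 161604 - 3090} = \frac{6141}{323208 - 3090} = \frac{6141}{320118} = 6141 \cdot \frac{1}{320118} = \frac{2047}{106706}$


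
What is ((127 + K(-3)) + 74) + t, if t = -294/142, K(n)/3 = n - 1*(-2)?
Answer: 13911/71 ≈ 195.93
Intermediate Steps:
K(n) = 6 + 3*n (K(n) = 3*(n - 1*(-2)) = 3*(n + 2) = 3*(2 + n) = 6 + 3*n)
t = -147/71 (t = -294*1/142 = -147/71 ≈ -2.0704)
((127 + K(-3)) + 74) + t = ((127 + (6 + 3*(-3))) + 74) - 147/71 = ((127 + (6 - 9)) + 74) - 147/71 = ((127 - 3) + 74) - 147/71 = (124 + 74) - 147/71 = 198 - 147/71 = 13911/71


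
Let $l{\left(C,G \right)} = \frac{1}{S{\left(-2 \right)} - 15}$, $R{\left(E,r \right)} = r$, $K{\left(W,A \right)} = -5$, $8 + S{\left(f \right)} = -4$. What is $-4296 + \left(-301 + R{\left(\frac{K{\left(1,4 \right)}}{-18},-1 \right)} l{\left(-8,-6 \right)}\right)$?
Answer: $- \frac{124118}{27} \approx -4597.0$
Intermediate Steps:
$S{\left(f \right)} = -12$ ($S{\left(f \right)} = -8 - 4 = -12$)
$l{\left(C,G \right)} = - \frac{1}{27}$ ($l{\left(C,G \right)} = \frac{1}{-12 - 15} = \frac{1}{-27} = - \frac{1}{27}$)
$-4296 + \left(-301 + R{\left(\frac{K{\left(1,4 \right)}}{-18},-1 \right)} l{\left(-8,-6 \right)}\right) = -4296 - \frac{8126}{27} = - \frac{124118}{27}$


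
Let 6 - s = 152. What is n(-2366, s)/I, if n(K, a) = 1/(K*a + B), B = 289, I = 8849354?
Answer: 1/3059442911650 ≈ 3.2686e-13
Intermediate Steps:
s = -146 (s = 6 - 1*152 = 6 - 152 = -146)
n(K, a) = 1/(289 + K*a) (n(K, a) = 1/(K*a + 289) = 1/(289 + K*a))
n(-2366, s)/I = 1/((289 - 2366*(-146))*8849354) = (1/8849354)/(289 + 345436) = (1/8849354)/345725 = (1/345725)*(1/8849354) = 1/3059442911650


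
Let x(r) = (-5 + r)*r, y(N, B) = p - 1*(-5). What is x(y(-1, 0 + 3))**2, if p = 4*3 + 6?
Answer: 171396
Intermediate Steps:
p = 18 (p = 12 + 6 = 18)
y(N, B) = 23 (y(N, B) = 18 - 1*(-5) = 18 + 5 = 23)
x(r) = r*(-5 + r)
x(y(-1, 0 + 3))**2 = (23*(-5 + 23))**2 = (23*18)**2 = 414**2 = 171396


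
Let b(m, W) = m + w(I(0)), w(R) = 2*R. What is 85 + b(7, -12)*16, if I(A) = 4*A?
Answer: 197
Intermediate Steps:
b(m, W) = m (b(m, W) = m + 2*(4*0) = m + 2*0 = m + 0 = m)
85 + b(7, -12)*16 = 85 + 7*16 = 85 + 112 = 197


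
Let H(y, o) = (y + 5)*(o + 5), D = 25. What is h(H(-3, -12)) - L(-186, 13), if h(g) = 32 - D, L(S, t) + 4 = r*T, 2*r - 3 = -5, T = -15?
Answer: -4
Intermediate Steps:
r = -1 (r = 3/2 + (½)*(-5) = 3/2 - 5/2 = -1)
L(S, t) = 11 (L(S, t) = -4 - 1*(-15) = -4 + 15 = 11)
H(y, o) = (5 + o)*(5 + y) (H(y, o) = (5 + y)*(5 + o) = (5 + o)*(5 + y))
h(g) = 7 (h(g) = 32 - 1*25 = 32 - 25 = 7)
h(H(-3, -12)) - L(-186, 13) = 7 - 1*11 = 7 - 11 = -4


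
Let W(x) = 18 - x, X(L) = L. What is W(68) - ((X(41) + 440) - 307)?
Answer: -224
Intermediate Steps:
W(68) - ((X(41) + 440) - 307) = (18 - 1*68) - ((41 + 440) - 307) = (18 - 68) - (481 - 307) = -50 - 1*174 = -50 - 174 = -224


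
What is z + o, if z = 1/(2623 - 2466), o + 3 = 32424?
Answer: 5090098/157 ≈ 32421.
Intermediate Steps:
o = 32421 (o = -3 + 32424 = 32421)
z = 1/157 ≈ 0.0063694
z + o = 1/157 + 32421 = 5090098/157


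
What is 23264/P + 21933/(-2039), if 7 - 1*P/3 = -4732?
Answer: -264386165/28988463 ≈ -9.1204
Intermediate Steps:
P = 14217 (P = 21 - 3*(-4732) = 21 + 14196 = 14217)
23264/P + 21933/(-2039) = 23264/14217 + 21933/(-2039) = 23264*(1/14217) + 21933*(-1/2039) = 23264/14217 - 21933/2039 = -264386165/28988463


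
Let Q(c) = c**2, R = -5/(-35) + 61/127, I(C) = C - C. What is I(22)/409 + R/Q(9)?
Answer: 554/72009 ≈ 0.0076935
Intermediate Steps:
I(C) = 0
R = 554/889 (R = -5*(-1/35) + 61*(1/127) = 1/7 + 61/127 = 554/889 ≈ 0.62317)
I(22)/409 + R/Q(9) = 0/409 + 554/(889*(9**2)) = 0*(1/409) + (554/889)/81 = 0 + (554/889)*(1/81) = 0 + 554/72009 = 554/72009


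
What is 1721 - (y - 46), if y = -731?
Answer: 2498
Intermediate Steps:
1721 - (y - 46) = 1721 - (-731 - 46) = 1721 - 1*(-777) = 1721 + 777 = 2498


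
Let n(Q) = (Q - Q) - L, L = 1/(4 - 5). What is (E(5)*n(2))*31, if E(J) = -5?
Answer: -155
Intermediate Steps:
L = -1 (L = 1/(-1) = -1)
n(Q) = 1 (n(Q) = (Q - Q) - 1*(-1) = 0 + 1 = 1)
(E(5)*n(2))*31 = -5*1*31 = -5*31 = -155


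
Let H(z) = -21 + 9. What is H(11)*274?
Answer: -3288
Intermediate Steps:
H(z) = -12
H(11)*274 = -12*274 = -3288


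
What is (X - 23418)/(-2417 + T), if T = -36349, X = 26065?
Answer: -2647/38766 ≈ -0.068282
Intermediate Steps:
(X - 23418)/(-2417 + T) = (26065 - 23418)/(-2417 - 36349) = 2647/(-38766) = 2647*(-1/38766) = -2647/38766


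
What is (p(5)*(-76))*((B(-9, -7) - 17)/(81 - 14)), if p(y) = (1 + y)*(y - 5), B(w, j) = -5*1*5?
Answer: 0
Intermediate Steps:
B(w, j) = -25 (B(w, j) = -5*5 = -25)
p(y) = (1 + y)*(-5 + y)
(p(5)*(-76))*((B(-9, -7) - 17)/(81 - 14)) = ((-5 + 5**2 - 4*5)*(-76))*((-25 - 17)/(81 - 14)) = ((-5 + 25 - 20)*(-76))*(-42/67) = (0*(-76))*(-42*1/67) = 0*(-42/67) = 0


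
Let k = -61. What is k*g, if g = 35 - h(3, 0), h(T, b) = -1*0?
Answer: -2135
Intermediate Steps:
h(T, b) = 0
g = 35 (g = 35 - 1*0 = 35 + 0 = 35)
k*g = -61*35 = -2135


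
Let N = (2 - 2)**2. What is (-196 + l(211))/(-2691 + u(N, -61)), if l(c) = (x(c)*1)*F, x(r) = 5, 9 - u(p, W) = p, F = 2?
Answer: 31/447 ≈ 0.069351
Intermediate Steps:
N = 0 (N = 0**2 = 0)
u(p, W) = 9 - p
l(c) = 10 (l(c) = (5*1)*2 = 5*2 = 10)
(-196 + l(211))/(-2691 + u(N, -61)) = (-196 + 10)/(-2691 + (9 - 1*0)) = -186/(-2691 + (9 + 0)) = -186/(-2691 + 9) = -186/(-2682) = -186*(-1/2682) = 31/447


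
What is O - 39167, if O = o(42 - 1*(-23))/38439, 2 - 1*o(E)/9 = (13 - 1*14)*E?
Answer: -167282190/4271 ≈ -39167.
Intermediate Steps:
o(E) = 18 + 9*E (o(E) = 18 - 9*(13 - 1*14)*E = 18 - 9*(13 - 14)*E = 18 - (-9)*E = 18 + 9*E)
O = 67/4271 (O = (18 + 9*(42 - 1*(-23)))/38439 = (18 + 9*(42 + 23))*(1/38439) = (18 + 9*65)*(1/38439) = (18 + 585)*(1/38439) = 603*(1/38439) = 67/4271 ≈ 0.015687)
O - 39167 = 67/4271 - 39167 = -167282190/4271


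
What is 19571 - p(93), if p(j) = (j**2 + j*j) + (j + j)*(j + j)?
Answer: -32323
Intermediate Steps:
p(j) = 6*j**2 (p(j) = (j**2 + j**2) + (2*j)*(2*j) = 2*j**2 + 4*j**2 = 6*j**2)
19571 - p(93) = 19571 - 6*93**2 = 19571 - 6*8649 = 19571 - 1*51894 = 19571 - 51894 = -32323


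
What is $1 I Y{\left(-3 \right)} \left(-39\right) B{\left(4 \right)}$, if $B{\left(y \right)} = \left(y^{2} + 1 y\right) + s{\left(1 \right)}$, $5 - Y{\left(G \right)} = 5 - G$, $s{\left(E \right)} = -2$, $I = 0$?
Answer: $0$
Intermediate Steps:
$Y{\left(G \right)} = G$ ($Y{\left(G \right)} = 5 - \left(5 - G\right) = 5 + \left(-5 + G\right) = G$)
$B{\left(y \right)} = -2 + y + y^{2}$ ($B{\left(y \right)} = \left(y^{2} + 1 y\right) - 2 = \left(y^{2} + y\right) - 2 = \left(y + y^{2}\right) - 2 = -2 + y + y^{2}$)
$1 I Y{\left(-3 \right)} \left(-39\right) B{\left(4 \right)} = 1 \cdot 0 \left(-3\right) \left(-39\right) \left(-2 + 4 + 4^{2}\right) = 0 \left(-3\right) \left(-39\right) \left(-2 + 4 + 16\right) = 0 \left(-39\right) 18 = 0 \cdot 18 = 0$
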